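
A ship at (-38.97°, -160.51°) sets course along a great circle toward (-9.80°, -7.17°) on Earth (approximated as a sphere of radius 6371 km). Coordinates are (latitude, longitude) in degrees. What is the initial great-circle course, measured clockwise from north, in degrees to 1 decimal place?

With φ₁ = -0.6802, φ₂ = -0.1710, Δλ = 2.6763 rad, the forward-azimuth formula gives
θ = atan2( sin Δλ cos φ₂ , cos φ₁ sin φ₂ − sin φ₁ cos φ₂ cos Δλ ) = atan2(0.4421, -0.6862) = 147.20°.
So the initial bearing is 147.2°.

147.2°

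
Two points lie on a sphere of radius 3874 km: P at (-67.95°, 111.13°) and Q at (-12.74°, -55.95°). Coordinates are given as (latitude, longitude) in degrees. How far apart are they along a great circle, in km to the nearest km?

6678 km

In radians: φ₁ = -1.1860, φ₂ = -0.2224, Δλ = -167.080° = -2.9161 rad.
cos c = sin φ₁ sin φ₂ + cos φ₁ cos φ₂ cos Δλ = (-0.9269)(-0.2205) + (0.3754)(0.9754)(-0.9747) = -0.15251,
so c = arccos(-0.15251) = 1.72390 rad.
Distance = R·c = 3874 × 1.7239 ≈ 6678 km.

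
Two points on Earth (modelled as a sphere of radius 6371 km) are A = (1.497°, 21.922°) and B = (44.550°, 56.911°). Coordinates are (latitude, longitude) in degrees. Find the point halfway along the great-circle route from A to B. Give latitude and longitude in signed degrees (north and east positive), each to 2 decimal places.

23.99°, 36.39°

The central angle between A and B is δ = 0.9248 rad.
With f = 0.5, the slerp weights are sin((1−f)δ)/sin δ = 0.5587 and sin(fδ)/sin δ = 0.5587.
Weighted sum of the unit vectors: (0.5587)·(0.9274,0.3732,0.0261) + (0.5587)·(0.3891,0.5971,0.7015) = (0.7355, 0.5421, 0.4065).
Converting back: φ = atan2(z, √(x²+y²)) = 23.99°, λ = atan2(y, x) = 36.39°.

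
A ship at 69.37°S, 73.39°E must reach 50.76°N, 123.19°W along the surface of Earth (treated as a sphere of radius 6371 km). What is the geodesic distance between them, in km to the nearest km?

With latitudes φ₁ = -69.370°, φ₂ = 50.760° and longitude difference Δλ = 163.420°:
cos c = sin φ₁ sin φ₂ + cos φ₁ cos φ₂ cos Δλ = (-0.9359)(0.7745) + (0.3523)(0.6326)(-0.9584) = -0.93845,
so c = arccos(-0.93845) = 2.78890 rad.
Distance = R·c = 6371 × 2.7889 ≈ 17768 km.

17768 km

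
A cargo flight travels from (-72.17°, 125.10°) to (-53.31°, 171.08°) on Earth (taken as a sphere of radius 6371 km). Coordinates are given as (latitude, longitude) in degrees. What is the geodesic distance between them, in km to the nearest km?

In radians: φ₁ = -1.2596, φ₂ = -0.9304, Δλ = 45.980° = 0.8025 rad.
cos c = sin φ₁ sin φ₂ + cos φ₁ cos φ₂ cos Δλ = (-0.9520)(-0.8019) + (0.3062)(0.5975)(0.6949) = 0.89050,
so c = arccos(0.89050) = 0.47236 rad.
Distance = R·c = 6371 × 0.4724 ≈ 3009 km.

3009 km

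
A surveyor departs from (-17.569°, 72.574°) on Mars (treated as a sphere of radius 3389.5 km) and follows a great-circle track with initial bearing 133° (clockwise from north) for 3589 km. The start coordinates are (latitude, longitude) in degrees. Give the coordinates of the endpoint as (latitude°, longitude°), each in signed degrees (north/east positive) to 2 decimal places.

-45.62°, 138.30°

Angular distance δ = d/R = 3589/3389.5 = 1.05886 rad; initial bearing θ = 2.3213 rad.
sin φ₂ = sin φ₁ cos δ + cos φ₁ sin δ cos θ = (-0.3019)(0.4899) + (0.9534)(0.8718)(-0.6820) = -0.7147, so φ₂ = -45.62°.
Δλ = atan2(sin θ sin δ cos φ₁, cos δ − sin φ₁ sin φ₂) = atan2(0.6079, 0.2741) = 65.725°.
λ₂ = 72.574° + 65.725° = 138.30°.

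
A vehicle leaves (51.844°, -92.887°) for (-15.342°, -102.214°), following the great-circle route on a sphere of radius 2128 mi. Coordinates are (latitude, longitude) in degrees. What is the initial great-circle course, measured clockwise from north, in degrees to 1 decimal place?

Δλ = -9.327° = -0.1628 rad.
y = sin Δλ · cos φ₂ = (-0.1621)(0.9644) = -0.1563
x = cos φ₁ sin φ₂ − sin φ₁ cos φ₂ cos Δλ = (0.6178)(-0.2646) − (0.7863)(0.9644)(0.9868) = -0.9117
θ = atan2(y, x) = -170.27°; adding 360° gives 189.7°.

189.7°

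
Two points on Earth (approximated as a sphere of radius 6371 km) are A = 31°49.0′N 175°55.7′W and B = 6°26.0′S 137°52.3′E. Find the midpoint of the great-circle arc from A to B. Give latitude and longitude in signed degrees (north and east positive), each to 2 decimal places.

13.75°, 159.06°

The central angle between A and B is δ = 1.0177 rad.
With f = 0.5, the slerp weights are sin((1−f)δ)/sin δ = 0.5725 and sin(fδ)/sin δ = 0.5725.
Weighted sum of the unit vectors: (0.5725)·(-0.8476,-0.0603,0.5272) + (0.5725)·(-0.7370,0.6666,-0.1120) = (-0.9072, 0.3471, 0.2377).
Converting back: φ = atan2(z, √(x²+y²)) = 13.75°, λ = atan2(y, x) = 159.06°.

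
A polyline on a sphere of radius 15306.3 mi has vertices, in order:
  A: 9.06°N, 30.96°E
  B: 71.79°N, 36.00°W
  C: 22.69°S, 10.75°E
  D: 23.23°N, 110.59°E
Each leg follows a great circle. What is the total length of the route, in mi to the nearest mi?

75152 mi

Leg A→B: central angle 1.2970 rad, distance 19852.7 mi.
Leg B→C: central angle 1.7405 rad, distance 26640.4 mi.
Leg C→D: central angle 1.8724 rad, distance 28659.2 mi.
Total: 19852.7 + 26640.4 + 28659.2 ≈ 75152 mi.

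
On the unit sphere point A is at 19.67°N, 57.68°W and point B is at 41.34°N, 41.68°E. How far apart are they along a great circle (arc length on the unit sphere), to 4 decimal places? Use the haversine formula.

1.4632

In radians: φ₁ = 0.3433, φ₂ = 0.7215, Δλ = 99.360° = 1.7342 rad.
Haversine: a = sin²(Δφ/2) + cos φ₁ cos φ₂ sin²(Δλ/2) = 0.0353 + (0.9416)(0.7508)(0.5813) = 0.44632.
Central angle c = 2·arcsin(√a) = 1.46324 rad.
On the unit sphere the arc length equals the central angle: 1.4632.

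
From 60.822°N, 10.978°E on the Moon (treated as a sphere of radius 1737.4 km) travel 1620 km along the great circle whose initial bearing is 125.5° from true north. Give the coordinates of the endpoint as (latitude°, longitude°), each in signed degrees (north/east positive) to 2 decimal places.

17.03°, 54.12°

Angular distance δ = d/R = 1620/1737.4 = 0.93243 rad; initial bearing θ = 2.1904 rad.
sin φ₂ = sin φ₁ cos δ + cos φ₁ sin δ cos θ = (0.8731)(0.5959) + (0.4875)(0.8031)(-0.5807) = 0.2929, so φ₂ = 17.03°.
Δλ = atan2(sin θ sin δ cos φ₁, cos δ − sin φ₁ sin φ₂) = atan2(0.3187, 0.3401) = 43.140°.
λ₂ = 10.978° + 43.140° = 54.12°.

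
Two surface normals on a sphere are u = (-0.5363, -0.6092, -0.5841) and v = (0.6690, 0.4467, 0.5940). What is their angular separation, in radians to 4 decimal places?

2.9312 rad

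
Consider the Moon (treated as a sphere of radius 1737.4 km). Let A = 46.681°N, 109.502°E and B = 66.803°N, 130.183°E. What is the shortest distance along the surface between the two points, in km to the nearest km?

693 km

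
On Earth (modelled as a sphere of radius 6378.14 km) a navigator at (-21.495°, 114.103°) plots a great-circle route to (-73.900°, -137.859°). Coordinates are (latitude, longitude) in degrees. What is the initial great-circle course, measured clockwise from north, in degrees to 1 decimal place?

164.1°

Δλ = 108.038° = 1.8856 rad.
y = sin Δλ · cos φ₂ = (0.9509)(0.2773) = 0.2637
x = cos φ₁ sin φ₂ − sin φ₁ cos φ₂ cos Δλ = (0.9304)(-0.9608) − (-0.3664)(0.2773)(-0.3096) = -0.9254
θ = atan2(y, x) = 164.10°, so the bearing is 164.1°.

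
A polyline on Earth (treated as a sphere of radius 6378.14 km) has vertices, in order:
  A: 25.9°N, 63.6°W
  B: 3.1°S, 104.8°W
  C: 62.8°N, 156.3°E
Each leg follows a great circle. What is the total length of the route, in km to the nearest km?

Leg A→B: central angle 0.8603 rad, distance 5487.0 km.
Leg B→C: central angle 1.6898 rad, distance 10777.7 km.
Total: 5487.0 + 10777.7 ≈ 16265 km.

16265 km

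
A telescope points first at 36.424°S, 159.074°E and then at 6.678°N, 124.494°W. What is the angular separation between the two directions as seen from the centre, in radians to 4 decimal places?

1.4521 rad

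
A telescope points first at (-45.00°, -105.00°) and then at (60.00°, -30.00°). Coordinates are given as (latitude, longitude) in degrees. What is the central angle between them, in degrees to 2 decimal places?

121.39°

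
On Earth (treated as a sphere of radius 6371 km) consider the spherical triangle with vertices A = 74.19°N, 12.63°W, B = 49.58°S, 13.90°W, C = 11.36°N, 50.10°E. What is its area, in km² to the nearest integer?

55988182 km²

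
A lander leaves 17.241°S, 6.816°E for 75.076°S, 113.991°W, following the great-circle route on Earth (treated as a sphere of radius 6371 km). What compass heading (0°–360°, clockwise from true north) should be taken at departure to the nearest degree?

Δλ = -120.807° = -2.1085 rad.
y = sin Δλ · cos φ₂ = (-0.8589)(0.2575) = -0.2212
x = cos φ₁ sin φ₂ − sin φ₁ cos φ₂ cos Δλ = (0.9551)(-0.9663) − (-0.2964)(0.2575)(-0.5121) = -0.9619
θ = atan2(y, x) = -167.05°; adding 360° gives 193°.

193°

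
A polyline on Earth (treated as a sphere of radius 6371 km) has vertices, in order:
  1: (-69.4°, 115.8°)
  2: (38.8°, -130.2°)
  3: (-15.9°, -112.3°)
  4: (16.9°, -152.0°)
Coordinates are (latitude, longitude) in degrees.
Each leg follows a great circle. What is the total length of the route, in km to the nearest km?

26970 km

Leg 1→2: central angle 2.3435 rad, distance 14930.4 km.
Leg 2→3: central angle 0.9985 rad, distance 6361.3 km.
Leg 3→4: central angle 0.8913 rad, distance 5678.8 km.
Total: 14930.4 + 6361.3 + 5678.8 ≈ 26970 km.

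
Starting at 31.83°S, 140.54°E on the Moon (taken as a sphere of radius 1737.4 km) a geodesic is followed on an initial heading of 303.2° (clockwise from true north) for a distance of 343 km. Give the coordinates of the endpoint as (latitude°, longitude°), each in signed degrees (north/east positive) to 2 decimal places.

-25.21°, 130.09°

Angular distance δ = d/R = 343/1737.4 = 0.19742 rad; initial bearing θ = 5.2918 rad.
sin φ₂ = sin φ₁ cos δ + cos φ₁ sin δ cos θ = (-0.5274)(0.9806) + (0.8496)(0.1961)(0.5476) = -0.4259, so φ₂ = -25.21°.
Δλ = atan2(sin θ sin δ cos φ₁, cos δ − sin φ₁ sin φ₂) = atan2(-0.1394, 0.7560) = -10.451°.
λ₂ = 140.540° − 10.451° = 130.09°.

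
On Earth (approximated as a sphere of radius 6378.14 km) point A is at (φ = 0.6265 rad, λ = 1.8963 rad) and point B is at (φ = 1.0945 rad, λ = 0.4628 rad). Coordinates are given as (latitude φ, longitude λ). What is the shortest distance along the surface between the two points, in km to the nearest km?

6136 km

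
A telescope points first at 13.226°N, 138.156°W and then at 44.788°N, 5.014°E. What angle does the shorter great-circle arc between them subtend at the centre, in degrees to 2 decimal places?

113.07°

Let φ₁ = 0.2308 rad, φ₂ = 0.7817 rad, and Δλ = 2.4988 rad.
cos c = sin φ₁ sin φ₂ + cos φ₁ cos φ₂ cos Δλ = (0.2288)(0.7045) + (0.9735)(0.7097)(-0.8004) = -0.39182,
so c = arccos(-0.39182) = 1.97341 rad.
So the angular separation is 113.07°.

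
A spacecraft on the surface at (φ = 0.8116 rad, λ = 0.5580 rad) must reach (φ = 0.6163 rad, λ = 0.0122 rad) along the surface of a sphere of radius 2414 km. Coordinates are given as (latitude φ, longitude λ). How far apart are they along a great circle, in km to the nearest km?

1092 km

In radians: φ₁ = 0.8116, φ₂ = 0.6163, Δλ = -31.272° = -0.5458 rad.
Haversine: a = sin²(Δφ/2) + cos φ₁ cos φ₂ sin²(Δλ/2) = 0.0095 + (0.6883)(0.8160)(0.0726) = 0.05031.
Central angle c = 2·arcsin(√a) = 0.45244 rad.
Distance = R·c = 2414 × 0.4524 ≈ 1092 km.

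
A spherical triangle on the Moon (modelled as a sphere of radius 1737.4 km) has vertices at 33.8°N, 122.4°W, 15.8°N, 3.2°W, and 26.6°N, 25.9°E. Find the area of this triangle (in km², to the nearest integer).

Side lengths (central angles): a = 0.5081, b = 1.9639, c = 1.8117 rad; semiperimeter s = 2.1419.
By l'Huilier's theorem, tan(E/4) = √[tan(s/2) tan((s−a)/2) tan((s−b)/2) tan((s−c)/2)], giving spherical excess E = 0.6745 rad.
Area = E·R² = 0.6745 × (1737.4)² ≈ 2035963 km².

2035963 km²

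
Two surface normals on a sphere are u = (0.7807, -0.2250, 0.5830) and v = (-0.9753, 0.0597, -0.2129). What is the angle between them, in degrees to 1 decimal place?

u·v = -0.8990; |u| = 1.0000, |v| = 1.0001.
cos θ = (u·v)/(|u||v|) = -0.8989, so θ = 154.0°.

154.0°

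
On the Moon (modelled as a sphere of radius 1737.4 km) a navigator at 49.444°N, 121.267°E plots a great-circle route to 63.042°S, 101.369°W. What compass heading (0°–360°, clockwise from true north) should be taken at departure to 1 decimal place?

Δλ = 137.364° = 2.3975 rad.
y = sin Δλ · cos φ₂ = (0.6773)(0.4533) = 0.3071
x = cos φ₁ sin φ₂ − sin φ₁ cos φ₂ cos Δλ = (0.6502)(-0.8913) − (0.7598)(0.4533)(-0.7357) = -0.3262
θ = atan2(y, x) = 136.73°, so the bearing is 136.7°.

136.7°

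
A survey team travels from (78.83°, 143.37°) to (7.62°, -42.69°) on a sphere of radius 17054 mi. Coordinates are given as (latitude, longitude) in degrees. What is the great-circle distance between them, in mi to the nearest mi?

27827 mi

With latitudes φ₁ = 78.830°, φ₂ = 7.620° and longitude difference Δλ = 173.940°:
Haversine: a = sin²(Δφ/2) + cos φ₁ cos φ₂ sin²(Δλ/2) = 0.3389 + (0.1937)(0.9912)(0.9972) = 0.53042.
Central angle c = 2·arcsin(√a) = 1.63168 rad.
Distance = R·c = 17054 × 1.6317 ≈ 27827 mi.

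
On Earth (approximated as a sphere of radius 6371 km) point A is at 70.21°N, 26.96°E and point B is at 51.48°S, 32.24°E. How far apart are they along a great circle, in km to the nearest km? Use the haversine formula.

13538 km

In radians: φ₁ = 1.2254, φ₂ = -0.8985, Δλ = 5.280° = 0.0922 rad.
Haversine: a = sin²(Δφ/2) + cos φ₁ cos φ₂ sin²(Δλ/2) = 0.7627 + (0.3386)(0.6228)(0.0021) = 0.76311.
Central angle c = 2·arcsin(√a) = 2.12494 rad.
Distance = R·c = 6371 × 2.1249 ≈ 13538 km.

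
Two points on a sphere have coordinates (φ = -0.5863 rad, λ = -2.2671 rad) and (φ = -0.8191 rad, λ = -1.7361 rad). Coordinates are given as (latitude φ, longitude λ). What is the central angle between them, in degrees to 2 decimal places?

26.53°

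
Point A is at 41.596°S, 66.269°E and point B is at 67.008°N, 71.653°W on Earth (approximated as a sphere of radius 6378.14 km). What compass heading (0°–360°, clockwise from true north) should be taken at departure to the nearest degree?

332°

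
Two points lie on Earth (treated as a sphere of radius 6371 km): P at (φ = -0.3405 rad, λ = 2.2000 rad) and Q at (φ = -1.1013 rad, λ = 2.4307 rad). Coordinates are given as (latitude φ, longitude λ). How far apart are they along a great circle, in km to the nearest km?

Let φ₁ = -0.3405 rad, φ₂ = -1.1013 rad, and Δλ = 0.2307 rad.
Haversine: a = sin²(Δφ/2) + cos φ₁ cos φ₂ sin²(Δλ/2) = 0.1379 + (0.9426)(0.4524)(0.0132) = 0.14351.
Central angle c = 2·arcsin(√a) = 0.77705 rad.
Distance = R·c = 6371 × 0.7770 ≈ 4951 km.

4951 km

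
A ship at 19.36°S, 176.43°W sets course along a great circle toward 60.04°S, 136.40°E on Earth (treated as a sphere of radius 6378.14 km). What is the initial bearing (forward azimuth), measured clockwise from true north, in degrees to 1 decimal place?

Δλ = -47.170° = -0.8233 rad.
y = sin Δλ · cos φ₂ = (-0.7334)(0.4994) = -0.3662
x = cos φ₁ sin φ₂ − sin φ₁ cos φ₂ cos Δλ = (0.9435)(-0.8664) − (-0.3315)(0.4994)(0.6798) = -0.7048
θ = atan2(y, x) = -152.54°; adding 360° gives 207.5°.

207.5°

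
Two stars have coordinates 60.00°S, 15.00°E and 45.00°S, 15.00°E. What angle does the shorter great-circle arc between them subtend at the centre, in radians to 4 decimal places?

In radians: φ₁ = -1.0472, φ₂ = -0.7854, Δλ = 0.000° = 0.0000 rad.
cos c = sin φ₁ sin φ₂ + cos φ₁ cos φ₂ cos Δλ = (-0.8660)(-0.7071) + (0.5000)(0.7071)(1.0000) = 0.96593,
so c = arccos(0.96593) = 0.26180 rad.
So the angular separation is 0.2618 rad.

0.2618 rad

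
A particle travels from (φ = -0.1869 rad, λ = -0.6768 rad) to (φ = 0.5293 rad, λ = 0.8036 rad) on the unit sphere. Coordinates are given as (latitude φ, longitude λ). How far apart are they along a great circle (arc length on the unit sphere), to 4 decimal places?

With latitudes φ₁ = -10.709°, φ₂ = 30.327° and longitude difference Δλ = 84.821°:
cos c = sin φ₁ sin φ₂ + cos φ₁ cos φ₂ cos Δλ = (-0.1858)(0.5049) + (0.9826)(0.8632)(0.0903) = -0.01726,
so c = arccos(-0.01726) = 1.58806 rad.
On the unit sphere the arc length equals the central angle: 1.5881.

1.5881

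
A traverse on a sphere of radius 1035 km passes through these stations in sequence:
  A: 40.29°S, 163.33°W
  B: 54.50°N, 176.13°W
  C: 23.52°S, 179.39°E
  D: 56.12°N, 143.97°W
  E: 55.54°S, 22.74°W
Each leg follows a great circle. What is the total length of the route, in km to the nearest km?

7352 km

Leg A→B: central angle 1.6654 rad, distance 1723.7 km.
Leg B→C: central angle 1.3634 rad, distance 1411.1 km.
Leg C→D: central angle 1.4919 rad, distance 1544.1 km.
Leg D→E: central angle 2.5831 rad, distance 2673.5 km.
Total: 1723.7 + 1411.1 + 1544.1 + 2673.5 ≈ 7352 km.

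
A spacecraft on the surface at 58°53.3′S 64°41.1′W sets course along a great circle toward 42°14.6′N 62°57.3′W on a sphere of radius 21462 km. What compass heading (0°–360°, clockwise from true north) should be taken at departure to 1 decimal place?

1.3°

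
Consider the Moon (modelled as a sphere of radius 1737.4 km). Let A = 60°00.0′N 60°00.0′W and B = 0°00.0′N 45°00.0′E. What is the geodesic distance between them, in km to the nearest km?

Let φ₁ = 1.0472 rad, φ₂ = 0.0000 rad, and Δλ = 1.8326 rad.
Haversine: a = sin²(Δφ/2) + cos φ₁ cos φ₂ sin²(Δλ/2) = 0.2500 + (0.5000)(1.0000)(0.6294) = 0.56470.
Central angle c = 2·arcsin(√a) = 1.70057 rad.
Distance = R·c = 1737.4 × 1.7006 ≈ 2955 km.

2955 km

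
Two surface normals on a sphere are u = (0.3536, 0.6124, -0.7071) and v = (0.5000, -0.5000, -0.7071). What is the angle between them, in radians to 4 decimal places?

u·v = 0.3706; |u| = 1.0000, |v| = 1.0000.
cos θ = (u·v)/(|u||v|) = 0.3706, so θ = 1.1912 rad.

1.1912 rad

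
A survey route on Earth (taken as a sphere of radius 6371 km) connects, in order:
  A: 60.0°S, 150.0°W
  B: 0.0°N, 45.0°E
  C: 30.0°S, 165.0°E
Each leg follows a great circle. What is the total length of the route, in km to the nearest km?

26079 km

Leg A→B: central angle 2.0748 rad, distance 13218.8 km.
Leg B→C: central angle 2.0186 rad, distance 12860.7 km.
Total: 13218.8 + 12860.7 ≈ 26079 km.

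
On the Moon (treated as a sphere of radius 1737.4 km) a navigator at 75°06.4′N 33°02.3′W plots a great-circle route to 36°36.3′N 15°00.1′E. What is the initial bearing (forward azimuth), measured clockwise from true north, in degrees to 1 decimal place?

Δλ = 48.040° = 0.8385 rad.
y = sin Δλ · cos φ₂ = (0.7436)(0.8028) = 0.5969
x = cos φ₁ sin φ₂ − sin φ₁ cos φ₂ cos Δλ = (0.2570)(0.5963) − (0.9664)(0.8028)(0.6686) = -0.3654
θ = atan2(y, x) = 121.47°, so the bearing is 121.5°.

121.5°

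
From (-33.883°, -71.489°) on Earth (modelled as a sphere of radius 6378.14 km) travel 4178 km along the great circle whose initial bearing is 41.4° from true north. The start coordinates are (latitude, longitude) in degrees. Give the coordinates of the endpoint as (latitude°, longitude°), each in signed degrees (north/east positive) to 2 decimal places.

-3.60°, -47.68°

Angular distance δ = d/R = 4178/6378.14 = 0.65505 rad; initial bearing θ = 0.7226 rad.
sin φ₂ = sin φ₁ cos δ + cos φ₁ sin δ cos θ = (-0.5575)(0.7930) + (0.8302)(0.6092)(0.7501) = -0.0627, so φ₂ = -3.60°.
Δλ = atan2(sin θ sin δ cos φ₁, cos δ − sin φ₁ sin φ₂) = atan2(0.3345, 0.7580) = 23.808°.
λ₂ = -71.489° + 23.808° = -47.68°.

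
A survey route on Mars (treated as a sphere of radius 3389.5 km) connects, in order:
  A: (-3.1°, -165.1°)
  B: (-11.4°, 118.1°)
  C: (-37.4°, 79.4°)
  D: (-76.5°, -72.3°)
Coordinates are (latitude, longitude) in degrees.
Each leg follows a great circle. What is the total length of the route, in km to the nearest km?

Leg A→B: central angle 1.3344 rad, distance 4522.9 km.
Leg B→C: central angle 0.7557 rad, distance 2561.4 km.
Leg C→D: central angle 1.1293 rad, distance 3827.7 km.
Total: 4522.9 + 2561.4 + 3827.7 ≈ 10912 km.

10912 km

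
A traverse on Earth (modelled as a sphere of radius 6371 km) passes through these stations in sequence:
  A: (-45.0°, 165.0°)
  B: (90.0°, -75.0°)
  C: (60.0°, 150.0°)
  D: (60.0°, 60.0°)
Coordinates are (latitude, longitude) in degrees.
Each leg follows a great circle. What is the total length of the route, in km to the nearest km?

Leg A→B: central angle 2.3562 rad, distance 15011.3 km.
Leg B→C: central angle 0.5236 rad, distance 3335.8 km.
Leg C→D: central angle 0.7227 rad, distance 4604.5 km.
Total: 15011.3 + 3335.8 + 4604.5 ≈ 22952 km.

22952 km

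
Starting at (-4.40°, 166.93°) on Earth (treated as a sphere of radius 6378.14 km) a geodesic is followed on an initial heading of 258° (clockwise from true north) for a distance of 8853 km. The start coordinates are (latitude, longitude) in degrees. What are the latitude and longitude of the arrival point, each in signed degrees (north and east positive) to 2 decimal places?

-12.58°, 86.70°

Angular distance δ = d/R = 8853/6378.14 = 1.38802 rad; initial bearing θ = 4.5029 rad.
sin φ₂ = sin φ₁ cos δ + cos φ₁ sin δ cos θ = (-0.0767)(0.1818) + (0.9971)(0.9833)(-0.2079) = -0.2178, so φ₂ = -12.58°.
Δλ = atan2(sin θ sin δ cos φ₁, cos δ − sin φ₁ sin φ₂) = atan2(-0.9590, 0.1650) = -80.235°.
λ₂ = 166.930° − 80.235° = 86.70°.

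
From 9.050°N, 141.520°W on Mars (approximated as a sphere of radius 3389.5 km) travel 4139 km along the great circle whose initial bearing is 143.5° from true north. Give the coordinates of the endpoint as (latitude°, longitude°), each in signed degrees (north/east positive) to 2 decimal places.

Angular distance δ = d/R = 4139/3389.5 = 1.22112 rad; initial bearing θ = 2.5045 rad.
sin φ₂ = sin φ₁ cos δ + cos φ₁ sin δ cos θ = (0.1573)(0.3426) + (0.9876)(0.9395)(-0.8039) = -0.6919, so φ₂ = -43.78°.
Δλ = atan2(sin θ sin δ cos φ₁, cos δ − sin φ₁ sin φ₂) = atan2(0.5519, 0.4514) = 50.717°.
λ₂ = -141.520° + 50.717° = -90.80°.

-43.78°, -90.80°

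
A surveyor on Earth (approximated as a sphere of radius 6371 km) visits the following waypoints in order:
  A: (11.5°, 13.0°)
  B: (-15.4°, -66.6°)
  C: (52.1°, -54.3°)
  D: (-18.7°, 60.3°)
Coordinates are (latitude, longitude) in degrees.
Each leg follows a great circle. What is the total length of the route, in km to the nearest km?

30164 km

Leg A→B: central angle 1.4529 rad, distance 9256.6 km.
Leg B→C: central angle 1.1928 rad, distance 7599.1 km.
Leg C→D: central angle 2.0889 rad, distance 13308.2 km.
Total: 9256.6 + 7599.1 + 13308.2 ≈ 30164 km.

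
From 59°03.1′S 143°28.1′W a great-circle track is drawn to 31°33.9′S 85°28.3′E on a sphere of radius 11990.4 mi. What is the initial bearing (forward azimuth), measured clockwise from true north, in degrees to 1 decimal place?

220.6°

Δλ = -131.060° = -2.2874 rad.
y = sin Δλ · cos φ₂ = (-0.7540)(0.8520) = -0.6425
x = cos φ₁ sin φ₂ − sin φ₁ cos φ₂ cos Δλ = (0.5143)(-0.5235) − (-0.8576)(0.8520)(-0.6568) = -0.7492
θ = atan2(y, x) = -139.39°; adding 360° gives 220.6°.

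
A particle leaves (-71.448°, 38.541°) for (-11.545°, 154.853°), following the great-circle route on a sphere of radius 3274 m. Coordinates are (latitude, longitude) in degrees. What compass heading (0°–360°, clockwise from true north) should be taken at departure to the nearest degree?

With φ₁ = -1.2470, φ₂ = -0.2015, Δλ = 2.0300 rad, the forward-azimuth formula gives
θ = atan2( sin Δλ cos φ₂ , cos φ₁ sin φ₂ − sin φ₁ cos φ₂ cos Δλ ) = atan2(0.8783, -0.4754) = 118.43°.
So the initial bearing is 118°.

118°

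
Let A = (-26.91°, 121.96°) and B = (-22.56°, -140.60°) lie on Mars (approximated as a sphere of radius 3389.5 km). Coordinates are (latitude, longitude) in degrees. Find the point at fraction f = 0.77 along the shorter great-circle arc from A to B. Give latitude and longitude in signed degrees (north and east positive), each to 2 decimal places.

Central angle δ = 1.5037 rad. Interpolating on the sphere with fraction f = 0.77:
P = [sin((1−f)δ)·A + sin(fδ)·B] / sin δ = 0.3398·A + 0.9180·B in Cartesian coordinates,
giving P = (-0.8155, -0.2811, -0.5060), i.e. latitude -30.40°, longitude -160.98°.

-30.40°, -160.98°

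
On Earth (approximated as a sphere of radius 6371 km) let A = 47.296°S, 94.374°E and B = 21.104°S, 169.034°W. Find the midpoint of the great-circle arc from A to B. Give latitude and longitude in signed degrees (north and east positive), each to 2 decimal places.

-45.17°, 152.73°

Central angle δ = 1.3776 rad. Interpolating on the sphere with fraction f = 0.5:
P = [sin((1−f)δ)·A + sin(fδ)·B] / sin δ = 0.6477·A + 0.6477·B in Cartesian coordinates,
giving P = (-0.6267, 0.3230, -0.7092), i.e. latitude -45.17°, longitude 152.73°.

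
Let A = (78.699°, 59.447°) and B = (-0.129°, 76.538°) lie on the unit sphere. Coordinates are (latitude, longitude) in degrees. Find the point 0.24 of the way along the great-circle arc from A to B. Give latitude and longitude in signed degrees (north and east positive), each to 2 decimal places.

The central angle between A and B is δ = 1.3846 rad.
With f = 0.24, the slerp weights are sin((1−f)δ)/sin δ = 0.8838 and sin(fδ)/sin δ = 0.3320.
Weighted sum of the unit vectors: (0.8838)·(0.0996,0.1688,0.9806) + (0.3320)·(0.2328,0.9725,-0.0023) = (0.1653, 0.4720, 0.8660).
Converting back: φ = atan2(z, √(x²+y²)) = 59.99°, λ = atan2(y, x) = 70.70°.

59.99°, 70.70°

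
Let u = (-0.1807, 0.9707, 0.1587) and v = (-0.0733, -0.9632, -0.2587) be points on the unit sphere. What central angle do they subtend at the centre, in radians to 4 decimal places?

u·v = -0.9628; |u| = 1.0000, |v| = 1.0000.
cos θ = (u·v)/(|u||v|) = -0.9627, so θ = 2.8677 rad.

2.8677 rad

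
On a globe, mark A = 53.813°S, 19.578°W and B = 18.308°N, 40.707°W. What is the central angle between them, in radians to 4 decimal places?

1.2981 rad

In radians: φ₁ = -0.9392, φ₂ = 0.3195, Δλ = -21.129° = -0.3688 rad.
cos c = sin φ₁ sin φ₂ + cos φ₁ cos φ₂ cos Δλ = (-0.8071)(0.3141) + (0.5904)(0.9494)(0.9328) = 0.26932,
so c = arccos(0.26932) = 1.29811 rad.
So the angular separation is 1.2981 rad.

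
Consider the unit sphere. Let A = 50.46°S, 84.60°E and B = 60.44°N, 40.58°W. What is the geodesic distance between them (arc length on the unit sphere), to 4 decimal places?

In radians: φ₁ = -0.8807, φ₂ = 1.0549, Δλ = -125.180° = -2.1848 rad.
cos c = sin φ₁ sin φ₂ + cos φ₁ cos φ₂ cos Δλ = (-0.7712)(0.8698) + (0.6366)(0.4933)(-0.5761) = -0.85175,
so c = arccos(-0.85175) = 2.59011 rad.
On the unit sphere the arc length equals the central angle: 2.5901.

2.5901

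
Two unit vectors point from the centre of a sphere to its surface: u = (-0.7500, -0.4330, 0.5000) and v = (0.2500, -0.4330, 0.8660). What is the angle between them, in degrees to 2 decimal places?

64.34°

u·v = 0.4330; |u| = 1.0000, |v| = 1.0000.
cos θ = (u·v)/(|u||v|) = 0.4330, so θ = 64.34°.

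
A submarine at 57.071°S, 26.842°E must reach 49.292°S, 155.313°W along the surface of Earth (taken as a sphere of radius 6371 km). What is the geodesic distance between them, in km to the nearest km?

8186 km

In radians: φ₁ = -0.9961, φ₂ = -0.8603, Δλ = 177.845° = 3.1040 rad.
Haversine: a = sin²(Δφ/2) + cos φ₁ cos φ₂ sin²(Δλ/2) = 0.0046 + (0.5436)(0.6522)(0.9996) = 0.35901.
Central angle c = 2·arcsin(√a) = 1.28495 rad.
Distance = R·c = 6371 × 1.2849 ≈ 8186 km.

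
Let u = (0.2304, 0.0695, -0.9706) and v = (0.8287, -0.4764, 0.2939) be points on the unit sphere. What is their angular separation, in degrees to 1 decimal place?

97.3°

u·v = -0.1274; |u| = 1.0000, |v| = 1.0000.
cos θ = (u·v)/(|u||v|) = -0.1274, so θ = 97.3°.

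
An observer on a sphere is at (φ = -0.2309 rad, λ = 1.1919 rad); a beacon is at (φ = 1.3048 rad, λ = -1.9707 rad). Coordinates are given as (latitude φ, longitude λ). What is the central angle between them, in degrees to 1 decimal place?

With latitudes φ₁ = -13.230°, φ₂ = 74.760° and longitude difference Δλ = 178.796°:
cos c = sin φ₁ sin φ₂ + cos φ₁ cos φ₂ cos Δλ = (-0.2289)(0.9648) + (0.9735)(0.2629)(-0.9998) = -0.47664,
so c = arccos(-0.47664) = 2.06763 rad.
So the angular separation is 118.5°.

118.5°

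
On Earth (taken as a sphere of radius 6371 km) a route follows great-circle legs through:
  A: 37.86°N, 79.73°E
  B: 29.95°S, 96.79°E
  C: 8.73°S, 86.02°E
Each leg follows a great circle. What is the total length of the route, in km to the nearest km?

10358 km

Leg A→B: central angle 1.2158 rad, distance 7745.9 km.
Leg B→C: central angle 0.4100 rad, distance 2612.3 km.
Total: 7745.9 + 2612.3 ≈ 10358 km.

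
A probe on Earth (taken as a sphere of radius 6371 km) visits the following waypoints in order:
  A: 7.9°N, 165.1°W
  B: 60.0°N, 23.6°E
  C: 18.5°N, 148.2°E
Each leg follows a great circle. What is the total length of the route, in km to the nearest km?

22398 km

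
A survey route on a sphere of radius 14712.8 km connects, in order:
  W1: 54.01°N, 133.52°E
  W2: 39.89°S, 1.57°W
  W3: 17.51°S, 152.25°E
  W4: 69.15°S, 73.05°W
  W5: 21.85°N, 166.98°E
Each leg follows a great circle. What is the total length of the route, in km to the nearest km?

121461 km

Leg W1→W2: central angle 2.5648 rad, distance 37735.7 km.
Leg W2→W3: central angle 2.0530 rad, distance 30204.9 km.
Leg W3→W4: central angle 1.5284 rad, distance 22486.6 km.
Leg W4→W5: central angle 2.1093 rad, distance 31033.4 km.
Total: 37735.7 + 30204.9 + 22486.6 + 31033.4 ≈ 121461 km.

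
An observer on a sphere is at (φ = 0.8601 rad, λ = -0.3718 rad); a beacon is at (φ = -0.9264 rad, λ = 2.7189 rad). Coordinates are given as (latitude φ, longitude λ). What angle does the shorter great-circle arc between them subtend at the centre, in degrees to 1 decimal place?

With latitudes φ₁ = 49.280°, φ₂ = -53.079° and longitude difference Δλ = 177.084°:
Haversine: a = sin²(Δφ/2) + cos φ₁ cos φ₂ sin²(Δλ/2) = 0.6070 + (0.6524)(0.6007)(0.9994) = 0.99865.
Central angle c = 2·arcsin(√a) = 3.06803 rad.
So the angular separation is 175.8°.

175.8°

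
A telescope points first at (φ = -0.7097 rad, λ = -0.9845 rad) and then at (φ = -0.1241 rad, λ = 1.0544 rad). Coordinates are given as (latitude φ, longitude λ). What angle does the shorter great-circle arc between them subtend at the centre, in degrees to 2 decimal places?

In radians: φ₁ = -0.7097, φ₂ = -0.1241, Δλ = 116.820° = 2.0389 rad.
cos c = sin φ₁ sin φ₂ + cos φ₁ cos φ₂ cos Δλ = (-0.6516)(-0.1238) + (0.7586)(0.9923)(-0.4512) = -0.25897,
so c = arccos(-0.25897) = 1.83275 rad.
So the angular separation is 105.01°.

105.01°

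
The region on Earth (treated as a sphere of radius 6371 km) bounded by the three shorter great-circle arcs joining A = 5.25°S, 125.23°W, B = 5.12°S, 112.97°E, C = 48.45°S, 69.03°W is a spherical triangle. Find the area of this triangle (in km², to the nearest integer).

90926402 km²

Side lengths (central angles): a = 2.2061, b = 1.1198, c = 2.1112 rad; semiperimeter s = 2.7185.
By l'Huilier's theorem, tan(E/4) = √[tan(s/2) tan((s−a)/2) tan((s−b)/2) tan((s−c)/2)], giving spherical excess E = 2.2401 rad.
Area = E·R² = 2.2401 × (6371)² ≈ 90926402 km².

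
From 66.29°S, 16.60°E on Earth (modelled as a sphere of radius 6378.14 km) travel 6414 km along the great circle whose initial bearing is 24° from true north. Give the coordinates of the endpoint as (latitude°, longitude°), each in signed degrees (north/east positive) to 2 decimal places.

-10.38°, 37.04°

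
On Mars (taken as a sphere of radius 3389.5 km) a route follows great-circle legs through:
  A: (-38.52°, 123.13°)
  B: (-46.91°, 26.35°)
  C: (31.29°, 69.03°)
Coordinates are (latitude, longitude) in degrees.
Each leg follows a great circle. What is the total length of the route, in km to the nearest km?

Leg A→B: central angle 1.1683 rad, distance 3960.0 km.
Leg B→C: central angle 1.5209 rad, distance 5155.1 km.
Total: 3960.0 + 5155.1 ≈ 9115 km.

9115 km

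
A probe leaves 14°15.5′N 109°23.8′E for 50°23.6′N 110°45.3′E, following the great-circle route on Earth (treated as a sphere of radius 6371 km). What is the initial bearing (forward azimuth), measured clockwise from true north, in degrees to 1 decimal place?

Δλ = 1.358° = 0.0237 rad.
y = sin Δλ · cos φ₂ = (0.0237)(0.6375) = 0.0151
x = cos φ₁ sin φ₂ − sin φ₁ cos φ₂ cos Δλ = (0.9692)(0.7704) − (0.2463)(0.6375)(0.9997) = 0.5897
θ = atan2(y, x) = 1.47°, so the bearing is 1.5°.

1.5°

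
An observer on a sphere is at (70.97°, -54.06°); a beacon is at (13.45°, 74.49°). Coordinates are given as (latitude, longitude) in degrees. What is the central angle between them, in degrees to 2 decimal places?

In radians: φ₁ = 1.2387, φ₂ = 0.2347, Δλ = 128.550° = 2.2436 rad.
cos c = sin φ₁ sin φ₂ + cos φ₁ cos φ₂ cos Δλ = (0.9453)(0.2326) + (0.3261)(0.9726)(-0.6232) = 0.02226,
so c = arccos(0.02226) = 1.54854 rad.
So the angular separation is 88.72°.

88.72°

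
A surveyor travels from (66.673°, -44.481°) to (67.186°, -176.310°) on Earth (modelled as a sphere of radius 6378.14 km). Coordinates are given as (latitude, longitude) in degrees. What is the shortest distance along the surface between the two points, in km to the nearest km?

4667 km

With latitudes φ₁ = 66.673°, φ₂ = 67.186° and longitude difference Δλ = -131.829°:
cos c = sin φ₁ sin φ₂ + cos φ₁ cos φ₂ cos Δλ = (0.9183)(0.9218) + (0.3960)(0.3877)(-0.6669) = 0.74403,
so c = arccos(0.74403) = 0.73172 rad.
Distance = R·c = 6378.14 × 0.7317 ≈ 4667 km.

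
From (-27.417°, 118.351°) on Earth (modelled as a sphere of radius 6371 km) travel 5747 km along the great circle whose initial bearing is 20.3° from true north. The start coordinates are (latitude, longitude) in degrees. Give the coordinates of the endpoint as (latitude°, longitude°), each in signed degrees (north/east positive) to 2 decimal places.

Angular distance δ = d/R = 5747/6371 = 0.90206 rad; initial bearing θ = 0.3543 rad.
sin φ₂ = sin φ₁ cos δ + cos φ₁ sin δ cos θ = (-0.4605)(0.6200) + (0.8877)(0.7846)(0.9379) = 0.3677, so φ₂ = 21.58°.
Δλ = atan2(sin θ sin δ cos φ₁, cos δ − sin φ₁ sin φ₂) = atan2(0.2416, 0.7893) = 17.021°.
λ₂ = 118.351° + 17.021° = 135.37°.

21.58°, 135.37°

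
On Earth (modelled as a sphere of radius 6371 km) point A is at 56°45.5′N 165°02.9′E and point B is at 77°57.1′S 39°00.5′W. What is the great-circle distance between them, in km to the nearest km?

17489 km

Let φ₁ = 0.9906 rad, φ₂ = -1.3605 rad, and Δλ = 2.7217 rad.
Haversine: a = sin²(Δφ/2) + cos φ₁ cos φ₂ sin²(Δλ/2) = 0.8518 + (0.5482)(0.2087)(0.9566) = 0.96121.
Central angle c = 2·arcsin(√a) = 2.74512 rad.
Distance = R·c = 6371 × 2.7451 ≈ 17489 km.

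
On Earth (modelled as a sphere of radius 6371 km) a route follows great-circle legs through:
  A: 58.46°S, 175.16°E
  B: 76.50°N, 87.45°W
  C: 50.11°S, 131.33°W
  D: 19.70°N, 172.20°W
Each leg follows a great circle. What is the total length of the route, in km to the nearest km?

Leg A→B: central angle 2.5763 rad, distance 16413.6 km.
Leg B→C: central angle 2.2629 rad, distance 14417.0 km.
Leg C→D: central angle 1.3716 rad, distance 8738.1 km.
Total: 16413.6 + 14417.0 + 8738.1 ≈ 39569 km.

39569 km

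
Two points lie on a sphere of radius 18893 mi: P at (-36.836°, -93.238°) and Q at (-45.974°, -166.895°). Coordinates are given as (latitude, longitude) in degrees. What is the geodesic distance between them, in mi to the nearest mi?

Let φ₁ = -0.6429 rad, φ₂ = -0.8024 rad, and Δλ = -1.2856 rad.
cos c = sin φ₁ sin φ₂ + cos φ₁ cos φ₂ cos Δλ = (-0.5995)(-0.7190) + (0.8004)(0.6950)(0.2814) = 0.58759,
so c = arccos(0.58759) = 0.94272 rad.
Distance = R·c = 18893 × 0.9427 ≈ 17811 mi.

17811 mi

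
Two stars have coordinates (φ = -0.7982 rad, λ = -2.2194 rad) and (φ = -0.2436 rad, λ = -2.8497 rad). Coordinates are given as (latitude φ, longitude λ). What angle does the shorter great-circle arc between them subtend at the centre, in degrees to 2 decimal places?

43.95°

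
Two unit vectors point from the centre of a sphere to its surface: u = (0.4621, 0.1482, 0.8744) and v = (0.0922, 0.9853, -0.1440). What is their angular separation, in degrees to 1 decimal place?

u·v = 0.0627; |u| = 1.0000, |v| = 1.0000.
cos θ = (u·v)/(|u||v|) = 0.0627, so θ = 86.4°.

86.4°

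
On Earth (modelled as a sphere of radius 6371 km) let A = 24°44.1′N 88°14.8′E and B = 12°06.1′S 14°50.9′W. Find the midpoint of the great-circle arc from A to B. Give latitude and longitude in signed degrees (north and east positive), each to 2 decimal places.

Central angle δ = 1.8639 rad. Interpolating on the sphere with fraction f = 0.5:
P = [sin((1−f)δ)·A + sin(fδ)·B] / sin δ = 0.8385·A + 0.8385·B in Cartesian coordinates,
giving P = (0.8158, 0.5511, 0.1751), i.e. latitude 10.08°, longitude 34.04°.

10.08°, 34.04°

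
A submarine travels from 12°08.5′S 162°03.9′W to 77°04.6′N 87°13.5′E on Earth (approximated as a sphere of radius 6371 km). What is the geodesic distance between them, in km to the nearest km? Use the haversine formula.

11831 km

In radians: φ₁ = -0.2119, φ₂ = 1.3452, Δλ = -110.710° = -1.9323 rad.
Haversine: a = sin²(Δφ/2) + cos φ₁ cos φ₂ sin²(Δλ/2) = 0.4932 + (0.9776)(0.2236)(0.6768) = 0.64116.
Central angle c = 2·arcsin(√a) = 1.85701 rad.
Distance = R·c = 6371 × 1.8570 ≈ 11831 km.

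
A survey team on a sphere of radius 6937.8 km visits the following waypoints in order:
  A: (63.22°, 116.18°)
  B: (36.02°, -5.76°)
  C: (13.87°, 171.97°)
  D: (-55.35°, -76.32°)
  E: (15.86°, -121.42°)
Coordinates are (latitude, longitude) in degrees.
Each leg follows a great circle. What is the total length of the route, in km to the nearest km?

Leg A→B: central angle 1.2322 rad, distance 8548.5 km.
Leg B→C: central angle 2.2700 rad, distance 15749.1 km.
Leg C→D: central angle 1.9838 rad, distance 13763.4 km.
Leg D→E: central angle 1.4089 rad, distance 9774.3 km.
Total: 8548.5 + 15749.1 + 13763.4 + 9774.3 ≈ 47835 km.

47835 km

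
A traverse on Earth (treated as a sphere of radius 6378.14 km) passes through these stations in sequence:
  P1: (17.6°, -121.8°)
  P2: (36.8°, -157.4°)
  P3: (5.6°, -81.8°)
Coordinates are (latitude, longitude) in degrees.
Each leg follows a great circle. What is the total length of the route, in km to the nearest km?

12449 km

Leg P1→P2: central angle 0.6406 rad, distance 4086.0 km.
Leg P2→P3: central angle 1.3113 rad, distance 8363.4 km.
Total: 4086.0 + 8363.4 ≈ 12449 km.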